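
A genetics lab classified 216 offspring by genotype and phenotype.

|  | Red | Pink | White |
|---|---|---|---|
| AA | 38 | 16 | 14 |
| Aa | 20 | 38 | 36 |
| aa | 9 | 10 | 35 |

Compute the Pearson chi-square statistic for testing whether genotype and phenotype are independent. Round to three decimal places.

41.824

Row totals: 68, 94, 54. Column totals: 67, 64, 85. Grand total N = 216.
Expected counts (row total × column total / N):
  AA, Red: 68×67/216 = 21.0926
  AA, Pink: 68×64/216 = 20.1481
  AA, White: 68×85/216 = 26.7593
  Aa, Red: 94×67/216 = 29.1574
  Aa, Pink: 94×64/216 = 27.8519
  Aa, White: 94×85/216 = 36.9907
  aa, Red: 54×67/216 = 16.7500
  aa, Pink: 54×64/216 = 16.0000
  aa, White: 54×85/216 = 21.2500
Contributions (O − E)²/E:
  (38 − 21.0926)²/21.0926 = 13.5526
  (16 − 20.1481)²/20.1481 = 0.8540
  (14 − 26.7593)²/26.7593 = 6.0839
  (20 − 29.1574)²/29.1574 = 2.8760
  (38 − 27.8519)²/27.8519 = 3.6976
  (36 − 36.9907)²/36.9907 = 0.0265
  (9 − 16.7500)²/16.7500 = 3.5858
  (10 − 16.0000)²/16.0000 = 2.2500
  (35 − 21.2500)²/21.2500 = 8.8971
χ² = 13.5526 + 0.8540 + 6.0839 + 2.8760 + 3.6976 + 0.0265 + 3.5858 + 2.2500 + 8.8971 = 41.824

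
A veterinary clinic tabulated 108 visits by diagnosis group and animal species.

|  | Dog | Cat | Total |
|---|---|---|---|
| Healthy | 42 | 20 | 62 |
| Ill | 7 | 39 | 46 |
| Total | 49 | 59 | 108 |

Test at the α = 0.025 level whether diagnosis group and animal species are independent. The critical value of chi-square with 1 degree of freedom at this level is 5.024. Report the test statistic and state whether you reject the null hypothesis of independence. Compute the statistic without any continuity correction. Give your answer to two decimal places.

29.39; reject H₀

Grand total N = 108.
Expected counts (row total × column total / N):
  Healthy, Dog: 62×49/108 = 28.130
  Healthy, Cat: 62×59/108 = 33.870
  Ill, Dog: 46×49/108 = 20.870
  Ill, Cat: 46×59/108 = 25.130
Contributions (O − E)²/E:
  (42 − 28.130)²/28.130 = 6.8389
  (20 − 33.870)²/33.870 = 5.6799
  (7 − 20.870)²/20.870 = 9.2179
  (39 − 25.130)²/25.130 = 7.6553
χ² = 6.8389 + 5.6799 + 9.2179 + 7.6553 = 29.39
df = (2−1)(2−1) = 1. Since 29.39 > 5.024, reject the null hypothesis of independence at α = 0.025.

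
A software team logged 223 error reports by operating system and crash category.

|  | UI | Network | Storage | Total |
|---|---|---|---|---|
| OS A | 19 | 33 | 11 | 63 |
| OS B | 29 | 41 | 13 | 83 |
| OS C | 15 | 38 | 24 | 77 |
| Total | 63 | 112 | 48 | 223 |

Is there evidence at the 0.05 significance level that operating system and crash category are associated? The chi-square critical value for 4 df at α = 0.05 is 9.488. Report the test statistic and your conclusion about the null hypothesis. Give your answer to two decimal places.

Grand total N = 223.
Expected counts (row total × column total / N):
  OS A, UI: 63×63/223 = 17.7982
  OS A, Network: 63×112/223 = 31.6413
  OS A, Storage: 63×48/223 = 13.5605
  OS B, UI: 83×63/223 = 23.4484
  OS B, Network: 83×112/223 = 41.6861
  OS B, Storage: 83×48/223 = 17.8655
  OS C, UI: 77×63/223 = 21.7534
  OS C, Network: 77×112/223 = 38.6726
  OS C, Storage: 77×48/223 = 16.5740
Contributions (O − E)²/E:
  (19 − 17.7982)²/17.7982 = 0.0811
  (33 − 31.6413)²/31.6413 = 0.0583
  (11 − 13.5605)²/13.5605 = 0.4835
  (29 − 23.4484)²/23.4484 = 1.3144
  (41 − 41.6861)²/41.6861 = 0.0113
  (13 − 17.8655)²/17.8655 = 1.3251
  (15 − 21.7534)²/21.7534 = 2.0966
  (38 − 38.6726)²/38.6726 = 0.0117
  (24 − 16.5740)²/16.5740 = 3.3272
χ² = 0.0811 + 0.0583 + 0.4835 + 1.3144 + 0.0113 + 1.3251 + 2.0966 + 0.0117 + 3.3272 = 8.71
df = (3−1)(3−1) = 4. Since 8.71 < 9.488, fail to reject the null hypothesis of independence at α = 0.05.

8.71; fail to reject H₀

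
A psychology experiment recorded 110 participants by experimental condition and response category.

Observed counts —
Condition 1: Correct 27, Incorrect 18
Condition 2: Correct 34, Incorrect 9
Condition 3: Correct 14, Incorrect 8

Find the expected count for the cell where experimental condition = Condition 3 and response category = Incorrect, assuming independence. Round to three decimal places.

Row total (Condition 3) = 22; column total (Incorrect) = 35; grand total N = 110.
Expected count = (row total × column total) / N = 22 × 35 / 110 = 7.000.

7.000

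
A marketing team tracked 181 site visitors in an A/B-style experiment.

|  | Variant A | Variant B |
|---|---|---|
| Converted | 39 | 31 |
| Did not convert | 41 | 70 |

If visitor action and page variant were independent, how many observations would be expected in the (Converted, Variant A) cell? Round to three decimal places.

Row total (Converted) = 70; column total (Variant A) = 80; grand total N = 181.
Expected count = (row total × column total) / N = 70 × 80 / 181 = 30.939.

30.939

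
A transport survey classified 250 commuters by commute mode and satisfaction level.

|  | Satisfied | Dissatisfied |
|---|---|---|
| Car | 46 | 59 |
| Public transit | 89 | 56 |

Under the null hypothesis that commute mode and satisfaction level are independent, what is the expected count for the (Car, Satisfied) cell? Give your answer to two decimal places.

Row total (Car) = 105; column total (Satisfied) = 135; grand total N = 250.
Expected count = (row total × column total) / N = 105 × 135 / 250 = 56.70.

56.70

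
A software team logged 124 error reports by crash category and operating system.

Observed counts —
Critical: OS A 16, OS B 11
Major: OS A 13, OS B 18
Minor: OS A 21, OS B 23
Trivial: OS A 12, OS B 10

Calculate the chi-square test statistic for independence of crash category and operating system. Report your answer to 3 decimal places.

2.005

Row totals: 27, 31, 44, 22. Column totals: 62, 62. Grand total N = 124.
Expected counts (row total × column total / N):
  Critical, OS A: 27×62/124 = 13.5000
  Critical, OS B: 27×62/124 = 13.5000
  Major, OS A: 31×62/124 = 15.5000
  Major, OS B: 31×62/124 = 15.5000
  Minor, OS A: 44×62/124 = 22.0000
  Minor, OS B: 44×62/124 = 22.0000
  Trivial, OS A: 22×62/124 = 11.0000
  Trivial, OS B: 22×62/124 = 11.0000
Contributions (O − E)²/E:
  (16 − 13.5000)²/13.5000 = 0.4630
  (11 − 13.5000)²/13.5000 = 0.4630
  (13 − 15.5000)²/15.5000 = 0.4032
  (18 − 15.5000)²/15.5000 = 0.4032
  (21 − 22.0000)²/22.0000 = 0.0455
  (23 − 22.0000)²/22.0000 = 0.0455
  (12 − 11.0000)²/11.0000 = 0.0909
  (10 − 11.0000)²/11.0000 = 0.0909
χ² = 0.4630 + 0.4630 + 0.4032 + 0.4032 + 0.0455 + 0.0455 + 0.0909 + 0.0909 = 2.005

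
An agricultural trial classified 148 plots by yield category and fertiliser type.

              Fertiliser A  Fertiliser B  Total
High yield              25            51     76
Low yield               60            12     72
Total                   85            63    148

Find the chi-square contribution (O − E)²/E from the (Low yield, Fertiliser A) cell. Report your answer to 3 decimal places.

Row total (Low yield) = 72; column total (Fertiliser A) = 85; N = 148.
Expected count E = 72 × 85 / 148 = 41.35135.
Contribution = (O − E)²/E = (60 − 41.35135)² / 41.35135 = 8.410.

8.410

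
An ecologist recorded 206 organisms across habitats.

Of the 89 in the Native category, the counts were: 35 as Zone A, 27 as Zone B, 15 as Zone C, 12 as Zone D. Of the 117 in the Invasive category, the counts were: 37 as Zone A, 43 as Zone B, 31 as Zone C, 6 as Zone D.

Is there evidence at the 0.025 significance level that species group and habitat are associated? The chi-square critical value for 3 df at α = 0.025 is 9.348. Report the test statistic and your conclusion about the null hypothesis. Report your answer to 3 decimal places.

Row totals: 89, 117. Column totals: 72, 70, 46, 18. Grand total N = 206.
Expected counts (row total × column total / N):
  Native, Zone A: 89×72/206 = 31.1068
  Native, Zone B: 89×70/206 = 30.2427
  Native, Zone C: 89×46/206 = 19.8738
  Native, Zone D: 89×18/206 = 7.7767
  Invasive, Zone A: 117×72/206 = 40.8932
  Invasive, Zone B: 117×70/206 = 39.7573
  Invasive, Zone C: 117×46/206 = 26.1262
  Invasive, Zone D: 117×18/206 = 10.2233
Contributions (O − E)²/E:
  (35 − 31.1068)²/31.1068 = 0.4873
  (27 − 30.2427)²/30.2427 = 0.3477
  (15 − 19.8738)²/19.8738 = 1.1952
  (12 − 7.7767)²/7.7767 = 2.2936
  (37 − 40.8932)²/40.8932 = 0.3706
  (43 − 39.7573)²/39.7573 = 0.2645
  (31 − 26.1262)²/26.1262 = 0.9092
  (6 − 10.2233)²/10.2233 = 1.7447
χ² = 0.4873 + 0.3477 + 1.1952 + 2.2936 + 0.3706 + 0.2645 + 0.9092 + 1.7447 = 7.613
df = (2−1)(4−1) = 3. Since 7.613 < 9.348, fail to reject the null hypothesis of independence at α = 0.025.

7.613; fail to reject H₀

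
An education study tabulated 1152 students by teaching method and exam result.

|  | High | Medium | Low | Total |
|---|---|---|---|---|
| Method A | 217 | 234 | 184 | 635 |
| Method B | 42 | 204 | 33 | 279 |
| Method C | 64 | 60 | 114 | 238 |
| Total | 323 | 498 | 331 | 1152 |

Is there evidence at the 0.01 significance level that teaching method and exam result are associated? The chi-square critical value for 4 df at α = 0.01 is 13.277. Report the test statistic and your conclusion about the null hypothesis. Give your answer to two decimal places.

165.11; reject H₀

Grand total N = 1152.
Expected counts (row total × column total / N):
  Method A, High: 635×323/1152 = 178.043
  Method A, Medium: 635×498/1152 = 274.505
  Method A, Low: 635×331/1152 = 182.452
  Method B, High: 279×323/1152 = 78.227
  Method B, Medium: 279×498/1152 = 120.609
  Method B, Low: 279×331/1152 = 80.164
  Method C, High: 238×323/1152 = 66.731
  Method C, Medium: 238×498/1152 = 102.885
  Method C, Low: 238×331/1152 = 68.384
Contributions (O − E)²/E:
  (217 − 178.043)²/178.043 = 8.5241
  (234 − 274.505)²/274.505 = 5.9768
  (184 − 182.452)²/182.452 = 0.0131
  (42 − 78.227)²/78.227 = 16.7768
  (204 − 120.609)²/120.609 = 57.6579
  (33 − 80.164)²/80.164 = 27.7487
  (64 − 66.731)²/66.731 = 0.1118
  (60 − 102.885)²/102.885 = 17.8755
  (114 − 68.384)²/68.384 = 30.4285
χ² = 8.5241 + 5.9768 + 0.0131 + 16.7768 + 57.6579 + 27.7487 + 0.1118 + 17.8755 + 30.4285 = 165.11
df = (3−1)(3−1) = 4. Since 165.11 > 13.277, reject the null hypothesis of independence at α = 0.01.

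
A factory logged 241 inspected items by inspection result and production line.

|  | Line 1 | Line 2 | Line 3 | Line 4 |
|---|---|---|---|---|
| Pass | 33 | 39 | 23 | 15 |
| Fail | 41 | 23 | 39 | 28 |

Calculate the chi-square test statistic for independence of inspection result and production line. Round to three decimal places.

11.309

Row totals: 110, 131. Column totals: 74, 62, 62, 43. Grand total N = 241.
Expected counts (row total × column total / N):
  Pass, Line 1: 110×74/241 = 33.7759
  Pass, Line 2: 110×62/241 = 28.2988
  Pass, Line 3: 110×62/241 = 28.2988
  Pass, Line 4: 110×43/241 = 19.6266
  Fail, Line 1: 131×74/241 = 40.2241
  Fail, Line 2: 131×62/241 = 33.7012
  Fail, Line 3: 131×62/241 = 33.7012
  Fail, Line 4: 131×43/241 = 23.3734
Contributions (O − E)²/E:
  (33 − 33.7759)²/33.7759 = 0.0178
  (39 − 28.2988)²/28.2988 = 4.0467
  (23 − 28.2988)²/28.2988 = 0.9922
  (15 − 19.6266)²/19.6266 = 1.0906
  (41 − 40.2241)²/40.2241 = 0.0150
  (23 − 33.7012)²/33.7012 = 3.3980
  (39 − 33.7012)²/33.7012 = 0.8331
  (28 − 23.3734)²/23.3734 = 0.9158
χ² = 0.0178 + 4.0467 + 0.9922 + 1.0906 + 0.0150 + 3.3980 + 0.8331 + 0.9158 = 11.309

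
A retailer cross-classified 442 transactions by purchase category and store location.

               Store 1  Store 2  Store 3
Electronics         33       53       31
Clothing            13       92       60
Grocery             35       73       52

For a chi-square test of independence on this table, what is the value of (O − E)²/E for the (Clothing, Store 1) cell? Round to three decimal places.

9.827

Row total (Clothing) = 165; column total (Store 1) = 81; N = 442.
Expected count E = 165 × 81 / 442 = 30.2376.
Contribution = (O − E)²/E = (13 − 30.2376)² / 30.2376 = 9.827.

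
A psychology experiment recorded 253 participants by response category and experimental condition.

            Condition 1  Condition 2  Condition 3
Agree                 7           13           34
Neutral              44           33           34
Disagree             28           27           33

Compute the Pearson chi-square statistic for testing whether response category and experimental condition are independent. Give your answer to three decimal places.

18.564

Row totals: 54, 111, 88. Column totals: 79, 73, 101. Grand total N = 253.
Expected counts (row total × column total / N):
  Agree, Condition 1: 54×79/253 = 16.8617
  Agree, Condition 2: 54×73/253 = 15.5810
  Agree, Condition 3: 54×101/253 = 21.5573
  Neutral, Condition 1: 111×79/253 = 34.6601
  Neutral, Condition 2: 111×73/253 = 32.0277
  Neutral, Condition 3: 111×101/253 = 44.3123
  Disagree, Condition 1: 88×79/253 = 27.4783
  Disagree, Condition 2: 88×73/253 = 25.3913
  Disagree, Condition 3: 88×101/253 = 35.1304
Contributions (O − E)²/E:
  (7 − 16.8617)²/16.8617 = 5.7677
  (13 − 15.5810)²/15.5810 = 0.4275
  (34 − 21.5573)²/21.5573 = 7.1818
  (44 − 34.6601)²/34.6601 = 2.5168
  (33 − 32.0277)²/32.0277 = 0.0295
  (34 − 44.3123)²/44.3123 = 2.3999
  (28 − 27.4783)²/27.4783 = 0.0099
  (27 − 25.3913)²/25.3913 = 0.1019
  (33 − 35.1304)²/35.1304 = 0.1292
χ² = 5.7677 + 0.4275 + 7.1818 + 2.5168 + 0.0295 + 2.3999 + 0.0099 + 0.1019 + 0.1292 = 18.564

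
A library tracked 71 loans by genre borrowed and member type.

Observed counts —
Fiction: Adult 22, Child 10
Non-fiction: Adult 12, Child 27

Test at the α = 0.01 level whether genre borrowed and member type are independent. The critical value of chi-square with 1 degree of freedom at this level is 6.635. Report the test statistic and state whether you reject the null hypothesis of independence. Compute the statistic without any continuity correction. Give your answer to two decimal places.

Row totals: 32, 39. Column totals: 34, 37. Grand total N = 71.
Expected counts (row total × column total / N):
  Fiction, Adult: 32×34/71 = 15.324
  Fiction, Child: 32×37/71 = 16.676
  Non-fiction, Adult: 39×34/71 = 18.676
  Non-fiction, Child: 39×37/71 = 20.324
Contributions (O − E)²/E:
  (22 − 15.324)²/15.324 = 2.9084
  (10 − 16.676)²/16.676 = 2.6726
  (12 − 18.676)²/18.676 = 2.3864
  (27 − 20.324)²/20.324 = 2.1929
χ² = 2.9084 + 2.6726 + 2.3864 + 2.1929 = 10.16
df = (2−1)(2−1) = 1. Since 10.16 > 6.635, reject the null hypothesis of independence at α = 0.01.

10.16; reject H₀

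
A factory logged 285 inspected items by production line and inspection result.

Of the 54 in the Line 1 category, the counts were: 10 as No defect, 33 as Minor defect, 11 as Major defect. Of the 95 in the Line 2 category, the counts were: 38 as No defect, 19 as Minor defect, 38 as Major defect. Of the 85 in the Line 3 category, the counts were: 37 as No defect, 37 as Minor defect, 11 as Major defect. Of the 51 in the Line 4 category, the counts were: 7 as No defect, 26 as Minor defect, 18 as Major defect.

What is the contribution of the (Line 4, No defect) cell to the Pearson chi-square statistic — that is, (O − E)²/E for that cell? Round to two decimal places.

Row total (Line 4) = 51; column total (No defect) = 92; N = 285.
Expected count E = 51 × 92 / 285 = 16.463.
Contribution = (O − E)²/E = (7 − 16.463)² / 16.463 = 5.44.

5.44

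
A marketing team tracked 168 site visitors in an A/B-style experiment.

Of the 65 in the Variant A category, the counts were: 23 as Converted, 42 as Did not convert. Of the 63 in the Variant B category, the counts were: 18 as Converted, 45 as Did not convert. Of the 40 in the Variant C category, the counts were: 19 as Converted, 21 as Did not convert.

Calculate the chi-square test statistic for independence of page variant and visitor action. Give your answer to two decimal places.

3.82

Row totals: 65, 63, 40. Column totals: 60, 108. Grand total N = 168.
Expected counts (row total × column total / N):
  Variant A, Converted: 65×60/168 = 23.214
  Variant A, Did not convert: 65×108/168 = 41.786
  Variant B, Converted: 63×60/168 = 22.500
  Variant B, Did not convert: 63×108/168 = 40.500
  Variant C, Converted: 40×60/168 = 14.286
  Variant C, Did not convert: 40×108/168 = 25.714
Contributions (O − E)²/E:
  (23 − 23.214)²/23.214 = 0.0020
  (42 − 41.786)²/41.786 = 0.0011
  (18 − 22.500)²/22.500 = 0.9000
  (45 − 40.500)²/40.500 = 0.5000
  (19 − 14.286)²/14.286 = 1.5555
  (21 − 25.714)²/25.714 = 0.8642
χ² = 0.0020 + 0.0011 + 0.9000 + 0.5000 + 1.5555 + 0.8642 = 3.82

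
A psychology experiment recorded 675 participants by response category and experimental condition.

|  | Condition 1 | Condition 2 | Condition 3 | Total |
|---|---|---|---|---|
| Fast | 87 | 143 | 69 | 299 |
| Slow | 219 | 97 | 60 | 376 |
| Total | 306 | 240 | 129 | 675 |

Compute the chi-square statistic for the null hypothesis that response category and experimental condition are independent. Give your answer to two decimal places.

Grand total N = 675.
Expected counts (row total × column total / N):
  Fast, Condition 1: 299×306/675 = 135.547
  Fast, Condition 2: 299×240/675 = 106.311
  Fast, Condition 3: 299×129/675 = 57.142
  Slow, Condition 1: 376×306/675 = 170.453
  Slow, Condition 2: 376×240/675 = 133.689
  Slow, Condition 3: 376×129/675 = 71.858
Contributions (O − E)²/E:
  (87 − 135.547)²/135.547 = 17.3874
  (143 − 106.311)²/106.311 = 12.6617
  (69 − 57.142)²/57.142 = 2.4607
  (219 − 170.453)²/170.453 = 13.8268
  (97 − 133.689)²/133.689 = 10.0688
  (60 − 71.858)²/71.858 = 1.9568
χ² = 17.3874 + 12.6617 + 2.4607 + 13.8268 + 10.0688 + 1.9568 = 58.36

58.36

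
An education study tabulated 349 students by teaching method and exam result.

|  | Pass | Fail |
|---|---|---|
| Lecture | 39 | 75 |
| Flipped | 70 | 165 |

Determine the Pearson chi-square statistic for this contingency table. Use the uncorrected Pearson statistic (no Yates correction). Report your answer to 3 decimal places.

Row totals: 114, 235. Column totals: 109, 240. Grand total N = 349.
Expected counts (row total × column total / N):
  Lecture, Pass: 114×109/349 = 35.6046
  Lecture, Fail: 114×240/349 = 78.3954
  Flipped, Pass: 235×109/349 = 73.3954
  Flipped, Fail: 235×240/349 = 161.6046
Contributions (O − E)²/E:
  (39 − 35.6046)²/35.6046 = 0.3238
  (75 − 78.3954)²/78.3954 = 0.1471
  (70 − 73.3954)²/73.3954 = 0.1571
  (165 − 161.6046)²/161.6046 = 0.0713
χ² = 0.3238 + 0.1471 + 0.1571 + 0.0713 = 0.699

0.699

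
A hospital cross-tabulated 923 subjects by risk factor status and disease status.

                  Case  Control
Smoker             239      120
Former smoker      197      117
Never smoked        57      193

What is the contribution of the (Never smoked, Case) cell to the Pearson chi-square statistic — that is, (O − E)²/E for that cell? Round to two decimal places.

43.86

Row total (Never smoked) = 250; column total (Case) = 493; N = 923.
Expected count E = 250 × 493 / 923 = 133.532.
Contribution = (O − E)²/E = (57 − 133.532)² / 133.532 = 43.86.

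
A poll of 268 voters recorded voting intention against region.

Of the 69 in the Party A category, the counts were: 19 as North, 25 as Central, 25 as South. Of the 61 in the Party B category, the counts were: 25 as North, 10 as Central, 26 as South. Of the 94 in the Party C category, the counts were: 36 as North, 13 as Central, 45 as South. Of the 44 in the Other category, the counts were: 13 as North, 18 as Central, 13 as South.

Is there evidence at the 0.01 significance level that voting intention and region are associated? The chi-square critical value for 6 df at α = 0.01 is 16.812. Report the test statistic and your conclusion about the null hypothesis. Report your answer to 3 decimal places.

Row totals: 69, 61, 94, 44. Column totals: 93, 66, 109. Grand total N = 268.
Expected counts (row total × column total / N):
  Party A, North: 69×93/268 = 23.9440
  Party A, Central: 69×66/268 = 16.9925
  Party A, South: 69×109/268 = 28.0634
  Party B, North: 61×93/268 = 21.1679
  Party B, Central: 61×66/268 = 15.0224
  Party B, South: 61×109/268 = 24.8097
  Party C, North: 94×93/268 = 32.6194
  Party C, Central: 94×66/268 = 23.1493
  Party C, South: 94×109/268 = 38.2313
  Other, North: 44×93/268 = 15.2687
  Other, Central: 44×66/268 = 10.8358
  Other, South: 44×109/268 = 17.8955
Contributions (O − E)²/E:
  (19 − 23.9440)²/23.9440 = 1.0208
  (25 − 16.9925)²/16.9925 = 3.7734
  (25 − 28.0634)²/28.0634 = 0.3344
  (25 − 21.1679)²/21.1679 = 0.6937
  (10 − 15.0224)²/15.0224 = 1.6791
  (26 − 24.8097)²/24.8097 = 0.0571
  (36 − 32.6194)²/32.6194 = 0.3504
  (13 − 23.1493)²/23.1493 = 4.4497
  (45 − 38.2313)²/38.2313 = 1.1984
  (13 − 15.2687)²/15.2687 = 0.3371
  (18 − 10.8358)²/10.8358 = 4.7367
  (13 − 17.8955)²/17.8955 = 1.3392
χ² = 1.0208 + 3.7734 + 0.3344 + 0.6937 + 1.6791 + 0.0571 + 0.3504 + 4.4497 + 1.1984 + 0.3371 + 4.7367 + 1.3392 = 19.970
df = (4−1)(3−1) = 6. Since 19.970 > 16.812, reject the null hypothesis of independence at α = 0.01.

19.970; reject H₀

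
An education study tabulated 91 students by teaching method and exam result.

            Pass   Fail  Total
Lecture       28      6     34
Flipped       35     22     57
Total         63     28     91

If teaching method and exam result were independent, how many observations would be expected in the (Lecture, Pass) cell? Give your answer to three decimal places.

23.538

Row total (Lecture) = 34; column total (Pass) = 63; grand total N = 91.
Expected count = (row total × column total) / N = 34 × 63 / 91 = 23.538.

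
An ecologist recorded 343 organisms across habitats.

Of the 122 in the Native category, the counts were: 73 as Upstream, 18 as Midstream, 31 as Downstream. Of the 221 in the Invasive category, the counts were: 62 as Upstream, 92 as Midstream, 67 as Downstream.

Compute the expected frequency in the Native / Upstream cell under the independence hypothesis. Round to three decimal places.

48.017

Row total (Native) = 122; column total (Upstream) = 135; grand total N = 343.
Expected count = (row total × column total) / N = 122 × 135 / 343 = 48.017.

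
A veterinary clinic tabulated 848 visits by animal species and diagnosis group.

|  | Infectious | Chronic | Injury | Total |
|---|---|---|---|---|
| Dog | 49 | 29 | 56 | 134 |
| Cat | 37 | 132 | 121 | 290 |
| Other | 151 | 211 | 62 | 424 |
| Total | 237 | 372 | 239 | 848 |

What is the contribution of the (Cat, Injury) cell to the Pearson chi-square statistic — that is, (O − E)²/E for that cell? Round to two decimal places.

Row total (Cat) = 290; column total (Injury) = 239; N = 848.
Expected count E = 290 × 239 / 848 = 81.7335.
Contribution = (O − E)²/E = (121 − 81.7335)² / 81.7335 = 18.86.

18.86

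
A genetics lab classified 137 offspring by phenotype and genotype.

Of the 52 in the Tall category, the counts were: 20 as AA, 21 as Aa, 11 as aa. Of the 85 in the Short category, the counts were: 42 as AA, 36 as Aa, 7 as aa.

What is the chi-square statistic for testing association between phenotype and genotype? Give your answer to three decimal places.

Row totals: 52, 85. Column totals: 62, 57, 18. Grand total N = 137.
Expected counts (row total × column total / N):
  Tall, AA: 52×62/137 = 23.5328
  Tall, Aa: 52×57/137 = 21.6350
  Tall, aa: 52×18/137 = 6.8321
  Short, AA: 85×62/137 = 38.4672
  Short, Aa: 85×57/137 = 35.3650
  Short, aa: 85×18/137 = 11.1679
Contributions (O − E)²/E:
  (20 − 23.5328)²/23.5328 = 0.5304
  (21 − 21.6350)²/21.6350 = 0.0186
  (11 − 6.8321)²/6.8321 = 2.5426
  (42 − 38.4672)²/38.4672 = 0.3244
  (36 − 35.3650)²/35.3650 = 0.0114
  (7 − 11.1679)²/11.1679 = 1.5555
χ² = 0.5304 + 0.0186 + 2.5426 + 0.3244 + 0.0114 + 1.5555 = 4.983

4.983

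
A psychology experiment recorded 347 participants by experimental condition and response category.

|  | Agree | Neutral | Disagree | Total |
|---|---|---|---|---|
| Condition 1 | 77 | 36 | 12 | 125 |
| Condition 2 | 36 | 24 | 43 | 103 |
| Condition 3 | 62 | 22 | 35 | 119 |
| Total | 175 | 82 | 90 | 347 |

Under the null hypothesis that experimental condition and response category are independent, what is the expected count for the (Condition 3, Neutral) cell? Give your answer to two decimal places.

28.12

Row total (Condition 3) = 119; column total (Neutral) = 82; grand total N = 347.
Expected count = (row total × column total) / N = 119 × 82 / 347 = 28.12.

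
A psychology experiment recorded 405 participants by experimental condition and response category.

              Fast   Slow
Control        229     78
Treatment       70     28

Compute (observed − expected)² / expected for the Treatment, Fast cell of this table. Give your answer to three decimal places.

0.076

Row total (Treatment) = 98; column total (Fast) = 299; N = 405.
Expected count E = 98 × 299 / 405 = 72.3506.
Contribution = (O − E)²/E = (70 − 72.3506)² / 72.3506 = 0.076.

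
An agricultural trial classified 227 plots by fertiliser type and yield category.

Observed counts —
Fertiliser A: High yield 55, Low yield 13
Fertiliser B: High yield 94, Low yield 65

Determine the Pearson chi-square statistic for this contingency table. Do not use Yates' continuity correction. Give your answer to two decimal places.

10.00

Row totals: 68, 159. Column totals: 149, 78. Grand total N = 227.
Expected counts (row total × column total / N):
  Fertiliser A, High yield: 68×149/227 = 44.634
  Fertiliser A, Low yield: 68×78/227 = 23.366
  Fertiliser B, High yield: 159×149/227 = 104.366
  Fertiliser B, Low yield: 159×78/227 = 54.634
Contributions (O − E)²/E:
  (55 − 44.634)²/44.634 = 2.4074
  (13 − 23.366)²/23.366 = 4.5987
  (94 − 104.366)²/104.366 = 1.0296
  (65 − 54.634)²/54.634 = 1.9668
χ² = 2.4074 + 4.5987 + 1.0296 + 1.9668 = 10.00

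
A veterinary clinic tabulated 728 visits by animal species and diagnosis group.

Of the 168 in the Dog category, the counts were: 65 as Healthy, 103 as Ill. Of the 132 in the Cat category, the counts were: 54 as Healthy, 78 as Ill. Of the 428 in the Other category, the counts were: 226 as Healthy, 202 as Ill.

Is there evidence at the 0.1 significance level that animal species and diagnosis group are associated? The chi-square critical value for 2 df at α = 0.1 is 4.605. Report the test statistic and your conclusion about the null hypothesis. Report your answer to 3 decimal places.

12.355; reject H₀

Row totals: 168, 132, 428. Column totals: 345, 383. Grand total N = 728.
Expected counts (row total × column total / N):
  Dog, Healthy: 168×345/728 = 79.6154
  Dog, Ill: 168×383/728 = 88.3846
  Cat, Healthy: 132×345/728 = 62.5549
  Cat, Ill: 132×383/728 = 69.4451
  Other, Healthy: 428×345/728 = 202.8297
  Other, Ill: 428×383/728 = 225.1703
Contributions (O − E)²/E:
  (65 − 79.6154)²/79.6154 = 2.6830
  (103 − 88.3846)²/88.3846 = 2.4168
  (54 − 62.5549)²/62.5549 = 1.1700
  (78 − 69.4451)²/69.4451 = 1.0539
  (226 − 202.8297)²/202.8297 = 2.6469
  (202 − 225.1703)²/225.1703 = 2.3843
χ² = 2.6830 + 2.4168 + 1.1700 + 1.0539 + 2.6469 + 2.3843 = 12.355
df = (3−1)(2−1) = 2. Since 12.355 > 4.605, reject the null hypothesis of independence at α = 0.1.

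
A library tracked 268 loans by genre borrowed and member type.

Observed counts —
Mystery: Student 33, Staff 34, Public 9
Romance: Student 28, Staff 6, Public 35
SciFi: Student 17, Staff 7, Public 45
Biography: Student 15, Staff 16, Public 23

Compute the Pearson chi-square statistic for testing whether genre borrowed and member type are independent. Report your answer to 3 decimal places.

Row totals: 76, 69, 69, 54. Column totals: 93, 63, 112. Grand total N = 268.
Expected counts (row total × column total / N):
  Mystery, Student: 76×93/268 = 26.3731
  Mystery, Staff: 76×63/268 = 17.8657
  Mystery, Public: 76×112/268 = 31.7612
  Romance, Student: 69×93/268 = 23.9440
  Romance, Staff: 69×63/268 = 16.2201
  Romance, Public: 69×112/268 = 28.8358
  SciFi, Student: 69×93/268 = 23.9440
  SciFi, Staff: 69×63/268 = 16.2201
  SciFi, Public: 69×112/268 = 28.8358
  Biography, Student: 54×93/268 = 18.7388
  Biography, Staff: 54×63/268 = 12.6940
  Biography, Public: 54×112/268 = 22.5672
Contributions (O − E)²/E:
  (33 − 26.3731)²/26.3731 = 1.6652
  (34 − 17.8657)²/17.8657 = 14.5707
  (9 − 31.7612)²/31.7612 = 16.3115
  (28 − 23.9440)²/23.9440 = 0.6871
  (6 − 16.2201)²/16.2201 = 6.4396
  (35 − 28.8358)²/28.8358 = 1.3177
  (17 − 23.9440)²/23.9440 = 2.0138
  (7 − 16.2201)²/16.2201 = 5.2410
  (45 − 28.8358)²/28.8358 = 9.0610
  (15 − 18.7388)²/18.7388 = 0.7460
  (16 − 12.6940)²/12.6940 = 0.8610
  (23 − 22.5672)²/22.5672 = 0.0083
χ² = 1.6652 + 14.5707 + 16.3115 + 0.6871 + 6.4396 + 1.3177 + 2.0138 + 5.2410 + 9.0610 + 0.7460 + 0.8610 + 0.0083 = 58.923

58.923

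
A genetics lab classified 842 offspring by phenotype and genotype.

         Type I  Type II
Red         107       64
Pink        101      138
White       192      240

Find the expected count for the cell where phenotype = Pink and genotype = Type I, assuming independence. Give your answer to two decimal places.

113.54

Row total (Pink) = 239; column total (Type I) = 400; grand total N = 842.
Expected count = (row total × column total) / N = 239 × 400 / 842 = 113.54.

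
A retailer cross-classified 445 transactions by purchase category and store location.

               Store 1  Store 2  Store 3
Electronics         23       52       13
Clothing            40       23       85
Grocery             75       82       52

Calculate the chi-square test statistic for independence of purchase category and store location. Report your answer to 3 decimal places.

Row totals: 88, 148, 209. Column totals: 138, 157, 150. Grand total N = 445.
Expected counts (row total × column total / N):
  Electronics, Store 1: 88×138/445 = 27.2899
  Electronics, Store 2: 88×157/445 = 31.0472
  Electronics, Store 3: 88×150/445 = 29.6629
  Clothing, Store 1: 148×138/445 = 45.8966
  Clothing, Store 2: 148×157/445 = 52.2157
  Clothing, Store 3: 148×150/445 = 49.8876
  Grocery, Store 1: 209×138/445 = 64.8135
  Grocery, Store 2: 209×157/445 = 73.7371
  Grocery, Store 3: 209×150/445 = 70.4494
Contributions (O − E)²/E:
  (23 − 27.2899)²/27.2899 = 0.6744
  (52 − 31.0472)²/31.0472 = 14.1404
  (13 − 29.6629)²/29.6629 = 9.3603
  (40 − 45.8966)²/45.8966 = 0.7576
  (23 − 52.2157)²/52.2157 = 16.3468
  (85 − 49.8876)²/49.8876 = 24.7132
  (75 − 64.8135)²/64.8135 = 1.6010
  (82 − 73.7371)²/73.7371 = 0.9259
  (52 − 70.4494)²/70.4494 = 4.8316
χ² = 0.6744 + 14.1404 + 9.3603 + 0.7576 + 16.3468 + 24.7132 + 1.6010 + 0.9259 + 4.8316 = 73.351

73.351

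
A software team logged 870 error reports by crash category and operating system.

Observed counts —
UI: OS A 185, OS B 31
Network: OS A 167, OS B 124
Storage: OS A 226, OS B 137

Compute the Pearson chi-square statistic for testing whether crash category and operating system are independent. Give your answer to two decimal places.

Row totals: 216, 291, 363. Column totals: 578, 292. Grand total N = 870.
Expected counts (row total × column total / N):
  UI, OS A: 216×578/870 = 143.503
  UI, OS B: 216×292/870 = 72.497
  Network, OS A: 291×578/870 = 193.331
  Network, OS B: 291×292/870 = 97.669
  Storage, OS A: 363×578/870 = 241.166
  Storage, OS B: 363×292/870 = 121.834
Contributions (O − E)²/E:
  (185 − 143.503)²/143.503 = 11.9998
  (31 − 72.497)²/72.497 = 23.7527
  (167 − 193.331)²/193.331 = 3.5862
  (124 − 97.669)²/97.669 = 7.0987
  (226 − 241.166)²/241.166 = 0.9537
  (137 − 121.834)²/121.834 = 1.8879
χ² = 11.9998 + 23.7527 + 3.5862 + 7.0987 + 0.9537 + 1.8879 = 49.28

49.28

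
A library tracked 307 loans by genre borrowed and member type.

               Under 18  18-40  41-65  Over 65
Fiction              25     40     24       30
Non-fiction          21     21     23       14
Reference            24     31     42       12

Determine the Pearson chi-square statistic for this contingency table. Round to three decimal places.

14.531

Row totals: 119, 79, 109. Column totals: 70, 92, 89, 56. Grand total N = 307.
Expected counts (row total × column total / N):
  Fiction, Under 18: 119×70/307 = 27.1336
  Fiction, 18-40: 119×92/307 = 35.6612
  Fiction, 41-65: 119×89/307 = 34.4984
  Fiction, Over 65: 119×56/307 = 21.7068
  Non-fiction, Under 18: 79×70/307 = 18.0130
  Non-fiction, 18-40: 79×92/307 = 23.6743
  Non-fiction, 41-65: 79×89/307 = 22.9023
  Non-fiction, Over 65: 79×56/307 = 14.4104
  Reference, Under 18: 109×70/307 = 24.8534
  Reference, 18-40: 109×92/307 = 32.6645
  Reference, 41-65: 109×89/307 = 31.5993
  Reference, Over 65: 109×56/307 = 19.8827
Contributions (O − E)²/E:
  (25 − 27.1336)²/27.1336 = 0.1678
  (40 − 35.6612)²/35.6612 = 0.5279
  (24 − 34.4984)²/34.4984 = 3.1948
  (30 − 21.7068)²/21.7068 = 3.1685
  (21 − 18.0130)²/18.0130 = 0.4953
  (21 − 23.6743)²/23.6743 = 0.3021
  (23 − 22.9023)²/22.9023 = 0.0004
  (14 − 14.4104)²/14.4104 = 0.0117
  (24 − 24.8534)²/24.8534 = 0.0293
  (31 − 32.6645)²/32.6645 = 0.0848
  (42 − 31.5993)²/31.5993 = 3.4233
  (12 − 19.8827)²/19.8827 = 3.1252
χ² = 0.1678 + 0.5279 + 3.1948 + 3.1685 + 0.4953 + 0.3021 + 0.0004 + 0.0117 + 0.0293 + 0.0848 + 3.4233 + 3.1252 = 14.531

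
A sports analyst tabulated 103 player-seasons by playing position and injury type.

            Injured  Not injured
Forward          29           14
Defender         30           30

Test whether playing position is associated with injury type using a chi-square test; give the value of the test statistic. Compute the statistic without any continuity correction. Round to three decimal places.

3.114

Row totals: 43, 60. Column totals: 59, 44. Grand total N = 103.
Expected counts (row total × column total / N):
  Forward, Injured: 43×59/103 = 24.6311
  Forward, Not injured: 43×44/103 = 18.3689
  Defender, Injured: 60×59/103 = 34.3689
  Defender, Not injured: 60×44/103 = 25.6311
Contributions (O − E)²/E:
  (29 − 24.6311)²/24.6311 = 0.7749
  (14 − 18.3689)²/18.3689 = 1.0391
  (30 − 34.3689)²/34.3689 = 0.5554
  (30 − 25.6311)²/25.6311 = 0.7447
χ² = 0.7749 + 1.0391 + 0.5554 + 0.7447 = 3.114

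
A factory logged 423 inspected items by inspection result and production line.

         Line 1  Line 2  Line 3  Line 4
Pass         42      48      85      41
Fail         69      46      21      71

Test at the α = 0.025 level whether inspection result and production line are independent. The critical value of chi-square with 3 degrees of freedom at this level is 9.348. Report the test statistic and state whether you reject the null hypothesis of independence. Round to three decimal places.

53.120; reject H₀

Row totals: 216, 207. Column totals: 111, 94, 106, 112. Grand total N = 423.
Expected counts (row total × column total / N):
  Pass, Line 1: 216×111/423 = 56.6809
  Pass, Line 2: 216×94/423 = 48.0000
  Pass, Line 3: 216×106/423 = 54.1277
  Pass, Line 4: 216×112/423 = 57.1915
  Fail, Line 1: 207×111/423 = 54.3191
  Fail, Line 2: 207×94/423 = 46.0000
  Fail, Line 3: 207×106/423 = 51.8723
  Fail, Line 4: 207×112/423 = 54.8085
Contributions (O − E)²/E:
  (42 − 56.6809)²/56.6809 = 3.8025
  (48 − 48.0000)²/48.0000 = 0.0000
  (85 − 54.1277)²/54.1277 = 17.6083
  (41 − 57.1915)²/57.1915 = 4.5840
  (69 − 54.3191)²/54.3191 = 3.9678
  (46 − 46.0000)²/46.0000 = 0.0000
  (21 − 51.8723)²/51.8723 = 18.3739
  (71 − 54.8085)²/54.8085 = 4.7833
χ² = 3.8025 + 0.0000 + 17.6083 + 4.5840 + 3.9678 + 0.0000 + 18.3739 + 4.7833 = 53.120
df = (2−1)(4−1) = 3. Since 53.120 > 9.348, reject the null hypothesis of independence at α = 0.025.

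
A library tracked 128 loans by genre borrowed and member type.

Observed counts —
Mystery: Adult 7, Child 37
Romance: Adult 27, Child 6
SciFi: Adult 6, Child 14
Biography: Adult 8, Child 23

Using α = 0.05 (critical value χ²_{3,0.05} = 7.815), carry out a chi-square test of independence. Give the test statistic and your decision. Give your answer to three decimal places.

38.695; reject H₀

Row totals: 44, 33, 20, 31. Column totals: 48, 80. Grand total N = 128.
Expected counts (row total × column total / N):
  Mystery, Adult: 44×48/128 = 16.5000
  Mystery, Child: 44×80/128 = 27.5000
  Romance, Adult: 33×48/128 = 12.3750
  Romance, Child: 33×80/128 = 20.6250
  SciFi, Adult: 20×48/128 = 7.5000
  SciFi, Child: 20×80/128 = 12.5000
  Biography, Adult: 31×48/128 = 11.6250
  Biography, Child: 31×80/128 = 19.3750
Contributions (O − E)²/E:
  (7 − 16.5000)²/16.5000 = 5.4697
  (37 − 27.5000)²/27.5000 = 3.2818
  (27 − 12.3750)²/12.3750 = 17.2841
  (6 − 20.6250)²/20.6250 = 10.3705
  (6 − 7.5000)²/7.5000 = 0.3000
  (14 − 12.5000)²/12.5000 = 0.1800
  (8 − 11.6250)²/11.6250 = 1.1304
  (23 − 19.3750)²/19.3750 = 0.6782
χ² = 5.4697 + 3.2818 + 17.2841 + 10.3705 + 0.3000 + 0.1800 + 1.1304 + 0.6782 = 38.695
df = (4−1)(2−1) = 3. Since 38.695 > 7.815, reject the null hypothesis of independence at α = 0.05.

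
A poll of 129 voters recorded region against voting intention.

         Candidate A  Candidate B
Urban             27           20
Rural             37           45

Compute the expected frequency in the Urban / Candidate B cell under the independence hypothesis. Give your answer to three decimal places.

23.682

Row total (Urban) = 47; column total (Candidate B) = 65; grand total N = 129.
Expected count = (row total × column total) / N = 47 × 65 / 129 = 23.682.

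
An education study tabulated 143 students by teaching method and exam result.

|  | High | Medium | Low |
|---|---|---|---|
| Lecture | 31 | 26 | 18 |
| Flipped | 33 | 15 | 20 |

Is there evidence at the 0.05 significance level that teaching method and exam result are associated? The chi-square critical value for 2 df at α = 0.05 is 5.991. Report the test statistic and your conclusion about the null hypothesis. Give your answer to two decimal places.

2.78; fail to reject H₀

Row totals: 75, 68. Column totals: 64, 41, 38. Grand total N = 143.
Expected counts (row total × column total / N):
  Lecture, High: 75×64/143 = 33.566
  Lecture, Medium: 75×41/143 = 21.503
  Lecture, Low: 75×38/143 = 19.930
  Flipped, High: 68×64/143 = 30.434
  Flipped, Medium: 68×41/143 = 19.497
  Flipped, Low: 68×38/143 = 18.070
Contributions (O − E)²/E:
  (31 − 33.566)²/33.566 = 0.1962
  (26 − 21.503)²/21.503 = 0.9405
  (18 − 19.930)²/19.930 = 0.1869
  (33 − 30.434)²/30.434 = 0.2163
  (15 − 19.497)²/19.497 = 1.0372
  (20 − 18.070)²/18.070 = 0.2061
χ² = 0.1962 + 0.9405 + 0.1869 + 0.2163 + 1.0372 + 0.2061 = 2.78
df = (2−1)(3−1) = 2. Since 2.78 < 5.991, fail to reject the null hypothesis of independence at α = 0.05.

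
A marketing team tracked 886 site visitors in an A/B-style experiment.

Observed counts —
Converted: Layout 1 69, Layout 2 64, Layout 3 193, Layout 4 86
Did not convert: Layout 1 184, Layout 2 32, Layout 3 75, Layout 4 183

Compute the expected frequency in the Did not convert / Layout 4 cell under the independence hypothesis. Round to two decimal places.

143.91

Row total (Did not convert) = 474; column total (Layout 4) = 269; grand total N = 886.
Expected count = (row total × column total) / N = 474 × 269 / 886 = 143.91.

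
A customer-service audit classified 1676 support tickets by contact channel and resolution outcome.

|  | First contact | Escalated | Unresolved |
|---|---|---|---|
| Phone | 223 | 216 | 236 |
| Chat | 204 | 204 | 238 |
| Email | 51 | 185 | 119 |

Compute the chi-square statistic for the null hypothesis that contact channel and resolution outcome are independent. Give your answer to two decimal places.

64.67

Row totals: 675, 646, 355. Column totals: 478, 605, 593. Grand total N = 1676.
Expected counts (row total × column total / N):
  Phone, First contact: 675×478/1676 = 192.512
  Phone, Escalated: 675×605/1676 = 243.661
  Phone, Unresolved: 675×593/1676 = 238.828
  Chat, First contact: 646×478/1676 = 184.241
  Chat, Escalated: 646×605/1676 = 233.192
  Chat, Unresolved: 646×593/1676 = 228.567
  Email, First contact: 355×478/1676 = 101.247
  Email, Escalated: 355×605/1676 = 128.147
  Email, Unresolved: 355×593/1676 = 125.606
Contributions (O − E)²/E:
  (223 − 192.512)²/192.512 = 4.8284
  (216 − 243.661)²/243.661 = 3.1401
  (236 − 238.828)²/238.828 = 0.0335
  (204 − 184.241)²/184.241 = 2.1191
  (204 − 233.192)²/233.192 = 3.6544
  (238 − 228.567)²/228.567 = 0.3893
  (51 − 101.247)²/101.247 = 24.9367
  (185 − 128.147)²/128.147 = 25.2231
  (119 − 125.606)²/125.606 = 0.3474
χ² = 4.8284 + 3.1401 + 0.0335 + 2.1191 + 3.6544 + 0.3893 + 24.9367 + 25.2231 + 0.3474 = 64.67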